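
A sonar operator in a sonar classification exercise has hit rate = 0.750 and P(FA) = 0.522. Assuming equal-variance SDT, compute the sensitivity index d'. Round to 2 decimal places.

d' = 0.62

z(H) = z(0.750) = 0.6745
z(FA) = z(0.522) = 0.0552
d' = z(H) − z(FA) = 0.6745 − 0.0552 = 0.6193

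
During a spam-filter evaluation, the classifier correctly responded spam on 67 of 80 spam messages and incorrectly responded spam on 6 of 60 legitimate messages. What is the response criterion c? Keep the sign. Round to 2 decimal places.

c = 0.15

H = 67/80 = 0.8375
FA = 6/60 = 0.1000
z(H) = 0.984
z(FA) = -1.282
c = −½·[z(H) + z(FA)] = −0.5 × (0.984 + (-1.282)) = 0.149
c > 0: the classifier has a conservative response bias.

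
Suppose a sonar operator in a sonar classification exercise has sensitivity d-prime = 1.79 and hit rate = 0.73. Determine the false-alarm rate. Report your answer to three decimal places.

false-alarm rate = 0.120

z(hit rate) = z(0.73) = 0.6128
z(FA) = z(H) − d' = 0.6128 − 1.79 = -1.1772
false-alarm rate = Φ(-1.1772) = 0.1196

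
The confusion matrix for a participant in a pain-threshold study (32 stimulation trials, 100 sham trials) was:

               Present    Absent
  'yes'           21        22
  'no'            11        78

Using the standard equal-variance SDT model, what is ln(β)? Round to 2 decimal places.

H = 21/32 = 0.6562
FA = 22/100 = 0.2200
z(H) = 0.402
z(FA) = -0.772
ln β = −½·[z(H)² − z(FA)²] = −0.5 × (0.162 − 0.596) = 0.217

ln β = 0.22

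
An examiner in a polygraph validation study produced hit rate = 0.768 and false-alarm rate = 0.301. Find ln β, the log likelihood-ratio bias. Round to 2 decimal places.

Φ⁻¹(0.768) = 0.732, Φ⁻¹(0.301) = -0.522
ln β = −½·[z(H)² − z(FA)²] = −0.5 × (0.536 − 0.272) = -0.132

ln β = -0.13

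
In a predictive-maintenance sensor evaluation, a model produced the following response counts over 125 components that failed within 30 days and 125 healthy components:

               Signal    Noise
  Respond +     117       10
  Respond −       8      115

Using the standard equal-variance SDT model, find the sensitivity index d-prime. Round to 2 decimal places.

d-prime = 2.93

H = 117/125 = 0.9360
FA = 10/125 = 0.0800
z(H) = 1.5220
z(FA) = -1.4051
d' = z(H) − z(FA) = 1.5220 − (-1.4051) = 2.9271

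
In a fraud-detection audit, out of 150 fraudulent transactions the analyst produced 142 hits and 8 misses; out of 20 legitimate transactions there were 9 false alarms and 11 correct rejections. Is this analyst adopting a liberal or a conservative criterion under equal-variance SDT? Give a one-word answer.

liberal

z(H) = 1.613, z(FA) = -0.126
c = −½·(z(H) + z(FA)) = -0.7435
c < 0 → liberal criterion (biased toward responding “yes”).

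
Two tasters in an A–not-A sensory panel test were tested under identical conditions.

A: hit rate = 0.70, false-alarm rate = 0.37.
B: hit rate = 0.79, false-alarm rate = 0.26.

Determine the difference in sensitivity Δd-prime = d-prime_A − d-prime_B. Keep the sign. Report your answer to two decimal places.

A: z(0.70) = 0.524, z(0.37) = -0.332, d' = 0.856
B: z(0.79) = 0.806, z(0.26) = -0.643, d' = 1.449
Δd' = d'_A − d'_B = 0.856 − 1.449 = -0.593
B has the higher sensitivity.

Δd-prime = -0.59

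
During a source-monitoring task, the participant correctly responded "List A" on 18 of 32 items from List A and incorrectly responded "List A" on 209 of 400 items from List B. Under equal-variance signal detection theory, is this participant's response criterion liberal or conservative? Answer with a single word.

liberal

z(H) = 0.157, z(FA) = 0.056
c = −½·(z(H) + z(FA)) = -0.1065
c < 0 → liberal criterion (biased toward responding “yes”).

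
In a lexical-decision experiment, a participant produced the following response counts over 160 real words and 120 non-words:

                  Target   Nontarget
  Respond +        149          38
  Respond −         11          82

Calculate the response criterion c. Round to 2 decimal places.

H = 149/160 = 0.9313
FA = 38/120 = 0.3167
z(H) = z(0.9313) = 1.4855
z(FA) = z(0.3167) = -0.4769
c = −½·[z(H) + z(FA)] = −0.5 × (1.4855 + (-0.4769)) = -0.5043

c = -0.50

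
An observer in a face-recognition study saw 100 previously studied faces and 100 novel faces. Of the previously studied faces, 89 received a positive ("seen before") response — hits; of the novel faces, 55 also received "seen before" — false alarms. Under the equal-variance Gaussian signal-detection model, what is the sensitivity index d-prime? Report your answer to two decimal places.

H = 89/100 = 0.8900
FA = 55/100 = 0.5500
Φ⁻¹(0.8900) = 1.227, Φ⁻¹(0.5500) = 0.126
d' = z(H) − z(FA) = 1.227 − 0.126 = 1.101

d-prime = 1.10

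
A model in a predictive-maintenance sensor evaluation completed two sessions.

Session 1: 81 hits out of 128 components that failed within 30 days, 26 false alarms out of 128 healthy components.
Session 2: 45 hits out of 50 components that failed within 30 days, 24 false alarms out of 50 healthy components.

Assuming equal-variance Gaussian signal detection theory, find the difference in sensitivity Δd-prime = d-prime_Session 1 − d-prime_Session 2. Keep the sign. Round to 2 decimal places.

Δd-prime = -0.16

Session 1: z(0.6328) = 0.339, z(0.2031) = -0.831, d' = 1.170
Session 2: z(0.9000) = 1.282, z(0.4800) = -0.050, d' = 1.332
Δd' = d'_Session 1 − d'_Session 2 = 1.170 − 1.332 = -0.162
Session 2 has the higher sensitivity.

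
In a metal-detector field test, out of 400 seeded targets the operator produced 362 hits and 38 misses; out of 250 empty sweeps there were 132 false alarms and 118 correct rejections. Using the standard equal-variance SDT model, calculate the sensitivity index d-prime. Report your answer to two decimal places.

H = 362/400 = 0.9050
FA = 132/250 = 0.5280
z(H) = z(0.9050) = 1.3106
z(FA) = z(0.5280) = 0.0702
d' = z(H) − z(FA) = 1.3106 − 0.0702 = 1.2404

d-prime = 1.24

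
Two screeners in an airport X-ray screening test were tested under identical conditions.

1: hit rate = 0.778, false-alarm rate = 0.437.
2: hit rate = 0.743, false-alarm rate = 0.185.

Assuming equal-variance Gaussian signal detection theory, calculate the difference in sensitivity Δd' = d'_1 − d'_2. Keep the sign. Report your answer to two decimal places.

1: z(0.778) = 0.765, z(0.437) = -0.159, d' = 0.924
2: z(0.743) = 0.653, z(0.185) = -0.896, d' = 1.549
Δd' = d'_1 − d'_2 = 0.924 − 1.549 = -0.625
2 has the higher sensitivity.

Δd' = -0.63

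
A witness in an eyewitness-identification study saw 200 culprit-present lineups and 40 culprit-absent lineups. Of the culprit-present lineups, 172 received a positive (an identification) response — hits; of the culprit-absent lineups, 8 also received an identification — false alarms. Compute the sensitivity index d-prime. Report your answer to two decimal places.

H = 172/200 = 0.8600
FA = 8/40 = 0.2000
Φ⁻¹(H) = Φ⁻¹(0.8600) = 1.080
Φ⁻¹(FA) = Φ⁻¹(0.2000) = -0.842
d' = z(H) − z(FA) = 1.080 − (-0.842) = 1.922

d-prime = 1.92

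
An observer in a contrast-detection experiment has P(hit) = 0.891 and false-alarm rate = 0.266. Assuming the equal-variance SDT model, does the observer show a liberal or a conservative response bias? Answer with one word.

z(H) = 1.232, z(FA) = -0.625
c = −½·(z(H) + z(FA)) = -0.3035
c < 0 → liberal criterion (biased toward responding “yes”).

liberal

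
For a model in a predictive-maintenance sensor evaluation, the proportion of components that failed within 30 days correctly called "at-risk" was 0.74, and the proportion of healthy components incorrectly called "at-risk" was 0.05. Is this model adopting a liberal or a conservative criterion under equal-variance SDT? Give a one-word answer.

z(H) = 0.643, z(FA) = -1.645
c = −½·(z(H) + z(FA)) = 0.501
c > 0 → conservative criterion (biased toward responding “no”).

conservative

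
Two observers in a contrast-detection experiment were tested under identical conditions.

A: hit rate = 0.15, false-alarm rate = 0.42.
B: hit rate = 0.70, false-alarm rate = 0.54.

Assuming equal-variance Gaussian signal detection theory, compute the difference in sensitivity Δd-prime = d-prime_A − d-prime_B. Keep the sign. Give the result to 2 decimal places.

Δd-prime = -1.26

A: z(0.15) = -1.036, z(0.42) = -0.202, d' = -0.834
B: z(0.70) = 0.524, z(0.54) = 0.100, d' = 0.424
Δd' = d'_A − d'_B = -0.834 − 0.424 = -1.258
B has the higher sensitivity.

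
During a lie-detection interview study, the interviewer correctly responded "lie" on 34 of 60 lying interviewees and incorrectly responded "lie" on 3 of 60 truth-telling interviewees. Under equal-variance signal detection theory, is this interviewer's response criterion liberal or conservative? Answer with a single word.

conservative

z(H) = 0.168, z(FA) = -1.645
c = −½·(z(H) + z(FA)) = 0.7385
c > 0 → conservative criterion (biased toward responding “no”).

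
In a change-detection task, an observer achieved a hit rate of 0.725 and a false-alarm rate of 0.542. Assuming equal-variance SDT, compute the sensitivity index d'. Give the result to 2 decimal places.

d' = 0.49

Φ⁻¹(H) = 0.598
Φ⁻¹(FA) = 0.105
d' = z(H) − z(FA) = 0.598 − 0.105 = 0.493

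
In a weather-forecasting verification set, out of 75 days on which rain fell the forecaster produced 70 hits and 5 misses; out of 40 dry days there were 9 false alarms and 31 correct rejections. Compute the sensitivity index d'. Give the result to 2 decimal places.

H = 70/75 = 0.9333
FA = 9/40 = 0.2250
Φ⁻¹(H) = Φ⁻¹(0.9333) = 1.5008
Φ⁻¹(FA) = Φ⁻¹(0.2250) = -0.7554
d' = z(H) − z(FA) = 1.5008 − (-0.7554) = 2.2562

d' = 2.26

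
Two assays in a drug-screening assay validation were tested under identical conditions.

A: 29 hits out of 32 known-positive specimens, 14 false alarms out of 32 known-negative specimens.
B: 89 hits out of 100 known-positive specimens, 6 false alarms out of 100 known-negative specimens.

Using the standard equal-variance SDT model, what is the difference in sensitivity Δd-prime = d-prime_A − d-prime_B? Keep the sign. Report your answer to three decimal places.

Δd-prime = -1.306

A: z(0.9062) = 1.3177, z(0.4375) = -0.1573, d' = 1.4750
B: z(0.8900) = 1.2265, z(0.0600) = -1.5548, d' = 2.7813
Δd' = d'_A − d'_B = 1.4750 − 2.7813 = -1.3063
B has the higher sensitivity.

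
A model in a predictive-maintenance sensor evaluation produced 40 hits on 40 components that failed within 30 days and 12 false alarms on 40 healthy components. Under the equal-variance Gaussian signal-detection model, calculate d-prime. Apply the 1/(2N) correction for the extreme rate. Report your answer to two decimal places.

The hit rate is 40/40 = 1, so apply the 1/(2N) correction: H → 1 − 1/(2·40) = 0.98750.
z(H) = z(0.98750) = 2.241
z(FA) = z(0.30000) = -0.524
d' = 2.241 − (-0.524) = 2.765

d-prime = 2.77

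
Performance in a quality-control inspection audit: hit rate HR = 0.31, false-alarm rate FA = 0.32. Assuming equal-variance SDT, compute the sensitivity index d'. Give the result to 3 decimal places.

Φ⁻¹(0.31) = -0.4959, Φ⁻¹(0.32) = -0.4677
d' = z(H) − z(FA) = -0.4959 − (-0.4677) = -0.0282

d' = -0.028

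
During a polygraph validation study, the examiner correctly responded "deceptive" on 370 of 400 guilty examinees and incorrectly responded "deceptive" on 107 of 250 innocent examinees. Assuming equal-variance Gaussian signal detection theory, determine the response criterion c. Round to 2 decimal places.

H = 370/400 = 0.9250
FA = 107/250 = 0.4280
z(0.9250) = 1.4395, z(0.4280) = -0.1815
c = −½·[z(H) + z(FA)] = −0.5 × (1.4395 + (-0.1815)) = -0.6290
c < 0: the examiner has a liberal response bias.

c = -0.63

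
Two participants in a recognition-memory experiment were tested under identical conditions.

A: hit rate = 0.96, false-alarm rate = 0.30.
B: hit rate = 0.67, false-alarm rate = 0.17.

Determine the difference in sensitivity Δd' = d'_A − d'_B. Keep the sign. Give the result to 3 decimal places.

A: z(0.96) = 1.7507, z(0.30) = -0.5244, d' = 2.2751
B: z(0.67) = 0.4399, z(0.17) = -0.9542, d' = 1.3941
Δd' = d'_A − d'_B = 2.2751 − 1.3941 = 0.8810
A has the higher sensitivity.

Δd' = 0.881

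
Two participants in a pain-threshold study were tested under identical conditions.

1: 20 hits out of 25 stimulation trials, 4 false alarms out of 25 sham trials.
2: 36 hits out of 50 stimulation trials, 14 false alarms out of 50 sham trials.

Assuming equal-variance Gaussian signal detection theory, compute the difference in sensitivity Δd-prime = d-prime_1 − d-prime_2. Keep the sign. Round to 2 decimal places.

Δd-prime = 0.67

1: z(0.8000) = 0.842, z(0.1600) = -0.994, d' = 1.836
2: z(0.7200) = 0.583, z(0.2800) = -0.583, d' = 1.166
Δd' = d'_1 − d'_2 = 1.836 − 1.166 = 0.670
1 has the higher sensitivity.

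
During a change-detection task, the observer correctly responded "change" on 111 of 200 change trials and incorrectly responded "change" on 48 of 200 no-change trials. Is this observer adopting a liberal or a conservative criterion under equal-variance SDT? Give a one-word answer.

z(H) = 0.138, z(FA) = -0.706
c = −½·(z(H) + z(FA)) = 0.284
c > 0 → conservative criterion (biased toward responding “no”).

conservative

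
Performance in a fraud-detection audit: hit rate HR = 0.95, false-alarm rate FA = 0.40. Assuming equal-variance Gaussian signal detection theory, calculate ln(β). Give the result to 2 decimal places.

ln β = -1.32

z(H) = 1.645
z(FA) = -0.253
ln β = −½·[z(H)² − z(FA)²] = −0.5 × (2.706 − 0.064) = -1.321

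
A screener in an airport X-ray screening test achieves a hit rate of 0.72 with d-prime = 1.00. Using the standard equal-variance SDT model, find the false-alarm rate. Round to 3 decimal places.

z(hit rate) = z(0.72) = 0.5828
z(FA) = z(H) − d' = 0.5828 − 1.00 = -0.4172
false-alarm rate = Φ(-0.4172) = 0.3383

false-alarm rate = 0.338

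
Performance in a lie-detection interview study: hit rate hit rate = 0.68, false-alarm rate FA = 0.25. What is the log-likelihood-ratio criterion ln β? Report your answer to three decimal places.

ln β = 0.118

Φ⁻¹(H) = Φ⁻¹(0.68) = 0.4677
Φ⁻¹(FA) = Φ⁻¹(0.25) = -0.6745
ln β = −½·[z(H)² − z(FA)²] = −0.5 × (0.2187 − 0.4550) = 0.11815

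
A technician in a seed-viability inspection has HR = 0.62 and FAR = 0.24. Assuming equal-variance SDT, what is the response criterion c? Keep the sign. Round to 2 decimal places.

z(H) = z(0.62) = 0.305
z(FA) = z(0.24) = -0.706
c = −½·[z(H) + z(FA)] = −0.5 × (0.305 + (-0.706)) = 0.2005

c = 0.20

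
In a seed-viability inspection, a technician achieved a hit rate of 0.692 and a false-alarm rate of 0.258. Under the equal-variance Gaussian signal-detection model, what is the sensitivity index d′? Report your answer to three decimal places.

z(H) = z(0.692) = 0.5015
z(FA) = z(0.258) = -0.6495
d' = z(H) − z(FA) = 0.5015 − (-0.6495) = 1.1510

d′ = 1.151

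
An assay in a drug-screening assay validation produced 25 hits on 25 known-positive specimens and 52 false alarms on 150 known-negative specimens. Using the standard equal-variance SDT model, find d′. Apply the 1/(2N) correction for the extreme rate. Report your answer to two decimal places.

d′ = 2.45

The hit rate is 25/25 = 1, so apply the 1/(2N) correction: H → 1 − 1/(2·25) = 0.98000.
z(H) = z(0.98000) = 2.054
z(FA) = z(0.34667) = -0.394
d' = 2.054 − (-0.394) = 2.448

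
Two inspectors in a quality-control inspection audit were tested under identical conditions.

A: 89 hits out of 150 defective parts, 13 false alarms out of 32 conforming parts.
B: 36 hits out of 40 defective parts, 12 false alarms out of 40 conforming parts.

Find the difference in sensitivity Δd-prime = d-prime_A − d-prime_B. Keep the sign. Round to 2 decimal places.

Δd-prime = -1.33

A: z(0.5933) = 0.236, z(0.4062) = -0.237, d' = 0.473
B: z(0.9000) = 1.282, z(0.3000) = -0.524, d' = 1.806
Δd' = d'_A − d'_B = 0.473 − 1.806 = -1.333
B has the higher sensitivity.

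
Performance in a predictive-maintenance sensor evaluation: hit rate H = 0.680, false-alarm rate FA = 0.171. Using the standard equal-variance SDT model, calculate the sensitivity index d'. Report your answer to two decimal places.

Φ⁻¹(0.680) = 0.4677, Φ⁻¹(0.171) = -0.9502
d' = z(H) − z(FA) = 0.4677 − (-0.9502) = 1.4179

d' = 1.42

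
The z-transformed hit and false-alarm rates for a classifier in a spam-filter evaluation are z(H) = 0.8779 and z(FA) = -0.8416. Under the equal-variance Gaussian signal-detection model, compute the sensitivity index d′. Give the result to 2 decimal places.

d′ = 1.72

d' = z(H) − z(FA) = 0.8779 − (-0.8416) = 1.7195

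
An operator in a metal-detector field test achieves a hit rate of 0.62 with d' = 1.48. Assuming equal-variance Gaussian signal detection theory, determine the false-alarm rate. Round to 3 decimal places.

z(hit rate) = z(0.62) = 0.3055
z(FA) = z(H) − d' = 0.3055 − 1.48 = -1.1745
false-alarm rate = Φ(-1.1745) = 0.1201

false-alarm rate = 0.120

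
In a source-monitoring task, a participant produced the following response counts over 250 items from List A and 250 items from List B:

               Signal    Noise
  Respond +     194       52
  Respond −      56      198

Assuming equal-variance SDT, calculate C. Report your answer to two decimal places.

H = 194/250 = 0.7760
FA = 52/250 = 0.2080
z(0.7760) = 0.759, z(0.2080) = -0.813
c = −½·[z(H) + z(FA)] = −0.5 × (0.759 + (-0.813)) = 0.027
c > 0: the participant has a conservative response bias.

C = 0.03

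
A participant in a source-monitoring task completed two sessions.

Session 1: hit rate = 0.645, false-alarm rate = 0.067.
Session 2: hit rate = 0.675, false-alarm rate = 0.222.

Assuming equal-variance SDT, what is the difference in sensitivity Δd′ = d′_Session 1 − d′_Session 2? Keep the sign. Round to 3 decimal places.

Session 1: z(0.645) = 0.3719, z(0.067) = -1.4985, d' = 1.8704
Session 2: z(0.675) = 0.4538, z(0.222) = -0.7655, d' = 1.2193
Δd' = d'_Session 1 − d'_Session 2 = 1.8704 − 1.2193 = 0.6511
Session 1 has the higher sensitivity.

Δd′ = 0.651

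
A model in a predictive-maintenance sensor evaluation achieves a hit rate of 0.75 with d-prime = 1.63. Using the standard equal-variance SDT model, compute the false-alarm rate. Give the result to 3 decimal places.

false-alarm rate = 0.170

z(hit rate) = z(0.75) = 0.6745
z(FA) = z(H) − d' = 0.6745 − 1.63 = -0.9555
false-alarm rate = Φ(-0.9555) = 0.1697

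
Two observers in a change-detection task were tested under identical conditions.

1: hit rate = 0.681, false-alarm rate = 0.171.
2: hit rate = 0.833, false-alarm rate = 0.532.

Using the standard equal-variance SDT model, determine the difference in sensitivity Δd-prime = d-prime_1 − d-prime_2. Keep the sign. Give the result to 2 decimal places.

1: z(0.681) = 0.470, z(0.171) = -0.950, d' = 1.420
2: z(0.833) = 0.966, z(0.532) = 0.080, d' = 0.886
Δd' = d'_1 − d'_2 = 1.420 − 0.886 = 0.534
1 has the higher sensitivity.

Δd-prime = 0.53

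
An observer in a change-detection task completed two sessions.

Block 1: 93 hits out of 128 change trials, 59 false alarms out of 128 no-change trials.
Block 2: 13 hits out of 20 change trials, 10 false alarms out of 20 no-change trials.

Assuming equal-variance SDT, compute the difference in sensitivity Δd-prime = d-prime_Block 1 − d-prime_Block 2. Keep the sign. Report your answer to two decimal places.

Block 1: z(0.7266) = 0.603, z(0.4609) = -0.098, d' = 0.701
Block 2: z(0.6500) = 0.385, z(0.5000) = 0.000, d' = 0.385
Δd' = d'_Block 1 − d'_Block 2 = 0.701 − 0.385 = 0.316
Block 1 has the higher sensitivity.

Δd-prime = 0.32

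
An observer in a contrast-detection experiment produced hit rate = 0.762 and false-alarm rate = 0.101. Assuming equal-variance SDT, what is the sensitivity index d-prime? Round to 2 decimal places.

Φ⁻¹(0.762) = 0.7128, Φ⁻¹(0.101) = -1.2759
d' = z(H) − z(FA) = 0.7128 − (-1.2759) = 1.9887

d-prime = 1.99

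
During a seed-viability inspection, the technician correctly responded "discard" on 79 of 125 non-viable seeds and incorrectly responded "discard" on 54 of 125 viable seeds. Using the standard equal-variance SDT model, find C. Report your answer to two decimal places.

H = 79/125 = 0.6320
FA = 54/125 = 0.4320
z(0.6320) = 0.337, z(0.4320) = -0.171
c = −½·[z(H) + z(FA)] = −0.5 × (0.337 + (-0.171)) = -0.083
c < 0: the technician has a liberal response bias.

C = -0.08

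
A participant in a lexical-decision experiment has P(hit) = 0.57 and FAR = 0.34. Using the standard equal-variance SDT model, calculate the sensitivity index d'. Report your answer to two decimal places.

d' = 0.59

Φ⁻¹(H) = 0.1764
Φ⁻¹(FA) = -0.4125
d' = z(H) − z(FA) = 0.1764 − (-0.4125) = 0.5889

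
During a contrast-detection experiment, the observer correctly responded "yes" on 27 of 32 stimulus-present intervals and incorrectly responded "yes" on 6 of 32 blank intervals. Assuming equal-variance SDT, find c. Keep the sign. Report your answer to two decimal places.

H = 27/32 = 0.8438
FA = 6/32 = 0.1875
z(H) = 1.0102
z(FA) = -0.8871
c = −½·[z(H) + z(FA)] = −0.5 × (1.0102 + (-0.8871)) = -0.06155
c < 0: the observer has a liberal response bias.

c = -0.06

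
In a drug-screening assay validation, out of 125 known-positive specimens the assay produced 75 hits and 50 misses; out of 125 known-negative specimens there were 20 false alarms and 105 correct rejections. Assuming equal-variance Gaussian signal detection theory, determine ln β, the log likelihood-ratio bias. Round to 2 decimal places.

H = 75/125 = 0.6000
FA = 20/125 = 0.1600
z(0.6000) = 0.253, z(0.1600) = -0.994
ln β = −½·[z(H)² − z(FA)²] = −0.5 × (0.064 − 0.988) = 0.462

ln β = 0.46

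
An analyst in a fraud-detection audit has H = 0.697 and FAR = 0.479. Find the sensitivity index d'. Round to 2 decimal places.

z(0.697) = 0.5158, z(0.479) = -0.0527
d' = z(H) − z(FA) = 0.5158 − (-0.0527) = 0.5685

d' = 0.57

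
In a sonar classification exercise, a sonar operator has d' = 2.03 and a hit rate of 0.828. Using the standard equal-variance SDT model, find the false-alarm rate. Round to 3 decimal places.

z(hit rate) = z(0.828) = 0.9463
z(FA) = z(H) − d' = 0.9463 − 2.03 = -1.0837
false-alarm rate = Φ(-1.0837) = 0.1392

false-alarm rate = 0.139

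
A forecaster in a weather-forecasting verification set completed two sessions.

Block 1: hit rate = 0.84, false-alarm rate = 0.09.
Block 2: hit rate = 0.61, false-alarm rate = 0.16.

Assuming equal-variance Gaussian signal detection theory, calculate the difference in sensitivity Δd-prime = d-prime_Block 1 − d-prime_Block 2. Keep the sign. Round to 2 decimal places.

Δd-prime = 1.06

Block 1: z(0.84) = 0.994, z(0.09) = -1.341, d' = 2.335
Block 2: z(0.61) = 0.279, z(0.16) = -0.994, d' = 1.273
Δd' = d'_Block 1 − d'_Block 2 = 2.335 − 1.273 = 1.062
Block 1 has the higher sensitivity.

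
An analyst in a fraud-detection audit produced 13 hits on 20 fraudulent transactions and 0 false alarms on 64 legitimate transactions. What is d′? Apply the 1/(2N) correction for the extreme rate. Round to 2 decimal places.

The false-alarm rate is 0/64 = 0, so apply the 1/(2N) correction: FA → 1/(2·64) = 0.00781.
z(H) = z(0.65000) = 0.385
z(FA) = z(0.00781) = -2.418
d' = 0.385 − (-2.418) = 2.803

d′ = 2.80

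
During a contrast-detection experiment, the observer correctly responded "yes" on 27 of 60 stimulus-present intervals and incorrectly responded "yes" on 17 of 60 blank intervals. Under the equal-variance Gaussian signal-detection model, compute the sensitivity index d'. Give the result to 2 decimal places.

H = 27/60 = 0.4500
FA = 17/60 = 0.2833
Φ⁻¹(H) = Φ⁻¹(0.4500) = -0.126
Φ⁻¹(FA) = Φ⁻¹(0.2833) = -0.573
d' = z(H) − z(FA) = -0.126 − (-0.573) = 0.447

d' = 0.45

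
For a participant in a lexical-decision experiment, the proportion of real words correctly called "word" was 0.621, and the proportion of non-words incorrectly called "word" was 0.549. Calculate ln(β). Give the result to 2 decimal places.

ln β = -0.04

z(H) = 0.308
z(FA) = 0.123
ln β = −½·[z(H)² − z(FA)²] = −0.5 × (0.095 − 0.015) = -0.040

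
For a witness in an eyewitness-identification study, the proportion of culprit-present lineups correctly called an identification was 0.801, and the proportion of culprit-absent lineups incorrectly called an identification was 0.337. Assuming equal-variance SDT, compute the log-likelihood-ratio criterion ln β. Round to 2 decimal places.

ln β = -0.27

z(H) = z(0.801) = 0.845
z(FA) = z(0.337) = -0.421
ln β = −½·[z(H)² − z(FA)²] = −0.5 × (0.714 − 0.177) = -0.2685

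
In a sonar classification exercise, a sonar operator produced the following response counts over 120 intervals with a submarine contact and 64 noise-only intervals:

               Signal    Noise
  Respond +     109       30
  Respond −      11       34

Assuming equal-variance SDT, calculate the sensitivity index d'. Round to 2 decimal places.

H = 109/120 = 0.9083
FA = 30/64 = 0.4688
z(H) = z(0.9083) = 1.330
z(FA) = z(0.4688) = -0.078
d' = z(H) − z(FA) = 1.330 − (-0.078) = 1.408

d' = 1.41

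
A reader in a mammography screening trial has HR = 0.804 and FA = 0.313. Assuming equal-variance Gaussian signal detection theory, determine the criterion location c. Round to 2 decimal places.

c = -0.18

z(H) = 0.8560
z(FA) = -0.4874
c = −½·[z(H) + z(FA)] = −0.5 × (0.8560 + (-0.4874)) = -0.1843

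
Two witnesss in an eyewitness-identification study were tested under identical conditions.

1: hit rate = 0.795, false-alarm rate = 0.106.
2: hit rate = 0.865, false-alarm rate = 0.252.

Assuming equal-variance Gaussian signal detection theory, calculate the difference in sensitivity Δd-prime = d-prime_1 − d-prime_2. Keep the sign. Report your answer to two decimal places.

1: z(0.795) = 0.824, z(0.106) = -1.248, d' = 2.072
2: z(0.865) = 1.103, z(0.252) = -0.668, d' = 1.771
Δd' = d'_1 − d'_2 = 2.072 − 1.771 = 0.301
1 has the higher sensitivity.

Δd-prime = 0.30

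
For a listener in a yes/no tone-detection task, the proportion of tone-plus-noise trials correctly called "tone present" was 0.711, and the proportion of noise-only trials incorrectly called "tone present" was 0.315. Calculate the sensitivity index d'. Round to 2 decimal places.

z(H) = 0.556
z(FA) = -0.482
d' = z(H) − z(FA) = 0.556 − (-0.482) = 1.038

d' = 1.04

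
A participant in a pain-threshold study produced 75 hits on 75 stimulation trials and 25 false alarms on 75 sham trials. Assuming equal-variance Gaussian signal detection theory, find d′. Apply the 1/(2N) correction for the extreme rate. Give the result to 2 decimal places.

d′ = 2.91

The hit rate is 75/75 = 1, so apply the 1/(2N) correction: H → 1 − 1/(2·75) = 0.99333.
z(H) = z(0.99333) = 2.475
z(FA) = z(0.33333) = -0.431
d' = 2.475 − (-0.431) = 2.906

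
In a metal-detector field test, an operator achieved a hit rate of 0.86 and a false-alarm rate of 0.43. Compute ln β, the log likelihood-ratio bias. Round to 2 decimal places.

ln β = -0.57

z(H) = z(0.86) = 1.080
z(FA) = z(0.43) = -0.176
ln β = −½·[z(H)² − z(FA)²] = −0.5 × (1.166 − 0.031) = -0.5675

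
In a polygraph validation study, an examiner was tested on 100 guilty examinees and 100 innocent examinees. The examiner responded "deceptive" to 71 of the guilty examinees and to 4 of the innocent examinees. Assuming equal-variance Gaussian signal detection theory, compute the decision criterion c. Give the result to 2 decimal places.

c = 0.60

H = 71/100 = 0.7100
FA = 4/100 = 0.0400
z(0.7100) = 0.553, z(0.0400) = -1.751
c = −½·[z(H) + z(FA)] = −0.5 × (0.553 + (-1.751)) = 0.599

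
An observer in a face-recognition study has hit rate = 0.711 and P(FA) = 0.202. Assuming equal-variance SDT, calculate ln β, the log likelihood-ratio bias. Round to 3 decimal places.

z(0.711) = 0.5563, z(0.202) = -0.8345
ln β = −½·[z(H)² − z(FA)²] = −0.5 × (0.3095 − 0.6964) = 0.19345

ln β = 0.193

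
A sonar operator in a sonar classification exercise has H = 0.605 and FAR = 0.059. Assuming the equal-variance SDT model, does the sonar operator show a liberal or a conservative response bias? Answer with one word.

conservative

z(H) = 0.266, z(FA) = -1.563
c = −½·(z(H) + z(FA)) = 0.6485
c > 0 → conservative criterion (biased toward responding “no”).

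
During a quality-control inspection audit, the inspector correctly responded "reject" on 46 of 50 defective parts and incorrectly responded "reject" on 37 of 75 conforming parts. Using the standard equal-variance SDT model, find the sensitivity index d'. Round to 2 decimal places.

H = 46/50 = 0.9200
FA = 37/75 = 0.4933
z(H) = z(0.9200) = 1.4051
z(FA) = z(0.4933) = -0.0168
d' = z(H) − z(FA) = 1.4051 − (-0.0168) = 1.4219

d' = 1.42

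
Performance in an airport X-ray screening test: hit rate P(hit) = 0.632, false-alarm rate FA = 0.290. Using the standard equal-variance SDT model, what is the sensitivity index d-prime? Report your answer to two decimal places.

Φ⁻¹(H) = Φ⁻¹(0.632) = 0.3372
Φ⁻¹(FA) = Φ⁻¹(0.290) = -0.5534
d' = z(H) − z(FA) = 0.3372 − (-0.5534) = 0.8906

d-prime = 0.89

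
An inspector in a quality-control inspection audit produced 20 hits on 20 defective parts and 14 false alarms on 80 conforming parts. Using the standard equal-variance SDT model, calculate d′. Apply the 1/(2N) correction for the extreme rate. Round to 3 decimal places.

d′ = 2.895

The hit rate is 20/20 = 1, so apply the 1/(2N) correction: H → 1 − 1/(2·20) = 0.97500.
z(H) = z(0.97500) = 1.9600
z(FA) = z(0.17500) = -0.9346
d' = 1.9600 − (-0.9346) = 2.8946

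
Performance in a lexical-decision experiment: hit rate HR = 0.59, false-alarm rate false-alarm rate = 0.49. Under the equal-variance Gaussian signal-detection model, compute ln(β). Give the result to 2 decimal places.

z(0.59) = 0.228, z(0.49) = -0.025
ln β = −½·[z(H)² − z(FA)²] = −0.5 × (0.052 − 0.001) = -0.0255

ln β = -0.03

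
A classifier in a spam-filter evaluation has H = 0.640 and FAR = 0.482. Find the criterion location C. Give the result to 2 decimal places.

z(H) = z(0.640) = 0.358
z(FA) = z(0.482) = -0.045
c = −½·[z(H) + z(FA)] = −0.5 × (0.358 + (-0.045)) = -0.1565

C = -0.16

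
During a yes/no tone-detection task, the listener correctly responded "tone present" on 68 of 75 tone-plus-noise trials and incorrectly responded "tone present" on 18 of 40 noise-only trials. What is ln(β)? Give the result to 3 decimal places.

H = 68/75 = 0.9067
FA = 18/40 = 0.4500
Φ⁻¹(H) = 1.3207
Φ⁻¹(FA) = -0.1257
ln β = −½·[z(H)² − z(FA)²] = −0.5 × (1.7442 − 0.0158) = -0.8642

ln β = -0.864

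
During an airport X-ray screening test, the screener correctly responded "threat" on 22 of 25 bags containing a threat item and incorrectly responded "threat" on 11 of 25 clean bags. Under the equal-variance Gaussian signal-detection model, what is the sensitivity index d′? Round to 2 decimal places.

H = 22/25 = 0.8800
FA = 11/25 = 0.4400
z(H) = 1.175
z(FA) = -0.151
d' = z(H) − z(FA) = 1.175 − (-0.151) = 1.326

d′ = 1.33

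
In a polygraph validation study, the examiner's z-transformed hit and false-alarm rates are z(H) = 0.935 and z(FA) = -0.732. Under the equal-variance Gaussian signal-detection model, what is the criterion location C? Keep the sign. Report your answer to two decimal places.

c = −½·[z(H) + z(FA)] = −½·(0.935 + (-0.732)) = -0.1015

C = -0.10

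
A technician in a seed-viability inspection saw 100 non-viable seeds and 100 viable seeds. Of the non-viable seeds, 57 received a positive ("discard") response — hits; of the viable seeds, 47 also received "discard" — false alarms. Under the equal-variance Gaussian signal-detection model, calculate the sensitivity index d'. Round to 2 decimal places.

d' = 0.25

H = 57/100 = 0.5700
FA = 47/100 = 0.4700
z(0.5700) = 0.1764, z(0.4700) = -0.0753
d' = z(H) − z(FA) = 0.1764 − (-0.0753) = 0.2517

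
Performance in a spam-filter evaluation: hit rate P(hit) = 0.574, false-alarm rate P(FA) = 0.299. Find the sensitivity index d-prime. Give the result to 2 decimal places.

z(H) = z(0.574) = 0.187
z(FA) = z(0.299) = -0.527
d' = z(H) − z(FA) = 0.187 − (-0.527) = 0.714

d-prime = 0.71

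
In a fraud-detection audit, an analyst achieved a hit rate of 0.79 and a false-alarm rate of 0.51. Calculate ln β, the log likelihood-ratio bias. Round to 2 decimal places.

ln β = -0.32

z(0.79) = 0.806, z(0.51) = 0.025
ln β = −½·[z(H)² − z(FA)²] = −0.5 × (0.650 − 0.001) = -0.3245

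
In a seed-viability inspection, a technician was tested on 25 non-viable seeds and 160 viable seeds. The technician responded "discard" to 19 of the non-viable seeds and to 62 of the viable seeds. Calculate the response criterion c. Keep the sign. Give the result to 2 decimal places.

H = 19/25 = 0.7600
FA = 62/160 = 0.3875
Φ⁻¹(H) = Φ⁻¹(0.7600) = 0.706
Φ⁻¹(FA) = Φ⁻¹(0.3875) = -0.286
c = −½·[z(H) + z(FA)] = −0.5 × (0.706 + (-0.286)) = -0.210
c < 0: the technician has a liberal response bias.

c = -0.21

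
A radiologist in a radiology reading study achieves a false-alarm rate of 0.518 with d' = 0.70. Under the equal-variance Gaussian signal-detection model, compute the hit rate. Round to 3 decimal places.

hit rate = 0.772

z(false-alarm rate) = z(0.518) = 0.0451
z(H) = z(FA) + d' = 0.0451 + 0.70 = 0.7451
hit rate = Φ(0.7451) = 0.7719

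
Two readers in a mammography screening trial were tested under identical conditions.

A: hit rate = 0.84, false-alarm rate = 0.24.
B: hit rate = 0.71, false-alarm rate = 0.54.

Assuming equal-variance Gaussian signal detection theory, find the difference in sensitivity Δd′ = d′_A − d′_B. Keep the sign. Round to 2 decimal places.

A: z(0.84) = 0.994, z(0.24) = -0.706, d' = 1.700
B: z(0.71) = 0.553, z(0.54) = 0.100, d' = 0.453
Δd' = d'_A − d'_B = 1.700 − 0.453 = 1.247
A has the higher sensitivity.

Δd′ = 1.25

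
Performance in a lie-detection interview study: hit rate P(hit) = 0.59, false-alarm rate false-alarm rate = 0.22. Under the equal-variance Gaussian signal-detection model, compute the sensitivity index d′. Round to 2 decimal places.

d′ = 1.00

z(0.59) = 0.2275, z(0.22) = -0.7722
d' = z(H) − z(FA) = 0.2275 − (-0.7722) = 0.9997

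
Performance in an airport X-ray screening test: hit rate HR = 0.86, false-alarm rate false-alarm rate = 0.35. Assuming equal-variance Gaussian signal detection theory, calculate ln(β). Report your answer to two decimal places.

z(H) = 1.080
z(FA) = -0.385
ln β = −½·[z(H)² − z(FA)²] = −0.5 × (1.166 − 0.148) = -0.509

ln β = -0.51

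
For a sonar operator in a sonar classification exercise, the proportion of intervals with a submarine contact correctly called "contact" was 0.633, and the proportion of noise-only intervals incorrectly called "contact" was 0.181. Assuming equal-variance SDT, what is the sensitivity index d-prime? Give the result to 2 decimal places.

z(H) = z(0.633) = 0.3398
z(FA) = z(0.181) = -0.9116
d' = z(H) − z(FA) = 0.3398 − (-0.9116) = 1.2514

d-prime = 1.25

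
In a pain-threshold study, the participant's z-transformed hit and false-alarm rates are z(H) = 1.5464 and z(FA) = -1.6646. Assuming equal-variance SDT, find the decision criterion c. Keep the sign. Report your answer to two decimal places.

c = 0.06

c = −½·[z(H) + z(FA)] = −½·(1.5464 + (-1.6646)) = 0.0591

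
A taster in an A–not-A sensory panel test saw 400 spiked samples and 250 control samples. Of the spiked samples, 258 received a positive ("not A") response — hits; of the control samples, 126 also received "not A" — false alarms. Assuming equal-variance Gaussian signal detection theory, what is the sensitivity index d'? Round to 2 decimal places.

d' = 0.36

H = 258/400 = 0.6450
FA = 126/250 = 0.5040
z(0.6450) = 0.3719, z(0.5040) = 0.0100
d' = z(H) − z(FA) = 0.3719 − 0.0100 = 0.3619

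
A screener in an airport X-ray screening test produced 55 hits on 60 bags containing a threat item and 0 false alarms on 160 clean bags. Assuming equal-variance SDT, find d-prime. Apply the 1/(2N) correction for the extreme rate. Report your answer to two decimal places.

The false-alarm rate is 0/160 = 0, so apply the 1/(2N) correction: FA → 1/(2·160) = 0.00313.
z(H) = z(0.91667) = 1.383
z(FA) = z(0.00313) = -2.734
d' = 1.383 − (-2.734) = 4.117

d-prime = 4.12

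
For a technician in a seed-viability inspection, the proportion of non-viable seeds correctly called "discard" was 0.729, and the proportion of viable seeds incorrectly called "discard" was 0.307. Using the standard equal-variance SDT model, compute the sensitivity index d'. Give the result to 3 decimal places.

z(H) = 0.6098
z(FA) = -0.5044
d' = z(H) − z(FA) = 0.6098 − (-0.5044) = 1.1142

d' = 1.114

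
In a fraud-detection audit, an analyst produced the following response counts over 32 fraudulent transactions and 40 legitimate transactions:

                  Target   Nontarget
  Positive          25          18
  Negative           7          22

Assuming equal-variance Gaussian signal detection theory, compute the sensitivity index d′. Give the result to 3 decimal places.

H = 25/32 = 0.7812
FA = 18/40 = 0.4500
z(H) = z(0.7812) = 0.7763
z(FA) = z(0.4500) = -0.1257
d' = z(H) − z(FA) = 0.7763 − (-0.1257) = 0.9020

d′ = 0.902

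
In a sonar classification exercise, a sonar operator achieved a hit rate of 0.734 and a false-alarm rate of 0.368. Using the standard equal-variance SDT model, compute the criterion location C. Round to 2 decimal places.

z(H) = 0.625
z(FA) = -0.337
c = −½·[z(H) + z(FA)] = −0.5 × (0.625 + (-0.337)) = -0.144
c < 0: the sonar operator has a liberal response bias.

C = -0.14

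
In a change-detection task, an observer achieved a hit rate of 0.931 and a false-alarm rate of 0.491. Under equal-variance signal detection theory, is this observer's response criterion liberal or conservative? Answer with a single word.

z(H) = 1.483, z(FA) = -0.023
c = −½·(z(H) + z(FA)) = -0.730
c < 0 → liberal criterion (biased toward responding “yes”).

liberal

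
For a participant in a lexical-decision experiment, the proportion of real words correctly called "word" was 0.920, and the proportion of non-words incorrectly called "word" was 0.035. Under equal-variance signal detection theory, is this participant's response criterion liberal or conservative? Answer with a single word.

conservative

z(H) = 1.405, z(FA) = -1.812
c = −½·(z(H) + z(FA)) = 0.2035
c > 0 → conservative criterion (biased toward responding “no”).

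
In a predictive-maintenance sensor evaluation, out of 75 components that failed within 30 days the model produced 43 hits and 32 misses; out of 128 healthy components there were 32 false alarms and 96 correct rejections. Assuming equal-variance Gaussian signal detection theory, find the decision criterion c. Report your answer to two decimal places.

H = 43/75 = 0.5733
FA = 32/128 = 0.2500
z(0.5733) = 0.185, z(0.2500) = -0.674
c = −½·[z(H) + z(FA)] = −0.5 × (0.185 + (-0.674)) = 0.2445
c > 0: the model has a conservative response bias.

c = 0.24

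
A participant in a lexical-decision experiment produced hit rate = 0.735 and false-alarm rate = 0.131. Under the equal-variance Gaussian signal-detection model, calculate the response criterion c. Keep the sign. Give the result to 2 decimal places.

c = 0.25

z(H) = z(0.735) = 0.628
z(FA) = z(0.131) = -1.122
c = −½·[z(H) + z(FA)] = −0.5 × (0.628 + (-1.122)) = 0.247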